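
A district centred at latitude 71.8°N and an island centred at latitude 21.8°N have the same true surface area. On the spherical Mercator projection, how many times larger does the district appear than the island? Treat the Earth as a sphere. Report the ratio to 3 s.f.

8.84

Mercator is conformal with k = sec φ, so areal scale = k² = sec²φ.
At 71.8°: sec²(71.8°) = 1/0.3123² = 10.25.
At 21.8°: sec²(21.8°) = 1/0.9285² = 1.160.
Ratio = 10.25/1.160 = cos²(21.8°)/cos²(71.8°) ≈ 8.84.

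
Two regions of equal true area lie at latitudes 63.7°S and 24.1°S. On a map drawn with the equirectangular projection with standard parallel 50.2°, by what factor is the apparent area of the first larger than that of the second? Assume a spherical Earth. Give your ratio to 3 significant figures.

2.06

The equidistant cylindrical projection with φ₀ = 50.2° has h = 1 (meridians true) and k = cos φ₀ / cos φ along parallels.
Areal scale at 63.7°: h·k = 1.000 × 1.445 = 1.445.
Areal scale at 24.1°: h·k = 1.000 × 0.7012 = 0.7012.
Ratio = 1.445/0.7012 ≈ 2.06.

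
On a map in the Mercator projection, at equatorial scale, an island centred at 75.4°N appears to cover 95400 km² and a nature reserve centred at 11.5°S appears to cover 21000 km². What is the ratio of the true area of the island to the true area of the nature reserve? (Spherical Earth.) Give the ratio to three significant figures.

0.301

Mercator's areal exaggeration is sec²φ; hence true area = (apparent area) · cos²φ.
True area of island: 95400 × cos²(75.4°) = 95400 × 0.06354 = 6062 km².
True area of nature reserve: 21000 × cos²(11.5°) = 21000 × 0.9603 = 20170 km².
Ratio = 6062 / 20170 ≈ 0.301.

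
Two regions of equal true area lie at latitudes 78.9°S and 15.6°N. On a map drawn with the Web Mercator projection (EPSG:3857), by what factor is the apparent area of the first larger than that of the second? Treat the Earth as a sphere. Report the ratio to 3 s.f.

25.0

Mercator areal scale is sec²φ.
At 78.9°: sec²(78.9°) = 1/0.1925² = 26.98.
At 15.6°: sec²(15.6°) = 1/0.9632² = 1.078.
Ratio = 26.98/1.078 = cos²(15.6°)/cos²(78.9°) ≈ 25.0.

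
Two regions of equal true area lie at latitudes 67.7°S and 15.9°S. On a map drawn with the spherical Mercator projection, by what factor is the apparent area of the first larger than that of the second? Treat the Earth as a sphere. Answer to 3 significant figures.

On Mercator, area is exaggerated by sec²φ = 1/cos²φ.
At 67.7°: sec²(67.7°) = 1/0.3795² = 6.945.
At 15.9°: sec²(15.9°) = 1/0.9617² = 1.081.
Ratio = 6.945/1.081 = cos²(15.9°)/cos²(67.7°) ≈ 6.42.

6.42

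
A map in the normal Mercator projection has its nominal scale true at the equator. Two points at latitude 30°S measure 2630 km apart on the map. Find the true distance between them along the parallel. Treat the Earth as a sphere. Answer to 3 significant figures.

Mercator is conformal, so the point scale is isotropic: h = k = sec φ = 1/cos φ.
Along the parallel at 30°, map distances are exaggerated by k = sec 30° = 1.155.
True distance = 2630 / 1.155 = 2630 × cos 30° ≈ 2280 km.

2280 km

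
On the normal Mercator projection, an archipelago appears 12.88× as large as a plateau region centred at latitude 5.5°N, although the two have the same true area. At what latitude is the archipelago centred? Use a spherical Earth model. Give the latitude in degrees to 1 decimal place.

Mercator areal scale is sec²φ, so apparent-area ratio = sec²φ₁ / sec²φ₂ = cos²φ₂ / cos²φ₁.
cos²φ₂ / cos²φ₁ = 12.88  ⇒  cos φ₁ = cos 5.5° / √12.88 = 0.9954/3.589 = 0.2774.
φ₁ = arccos(0.2774) ≈ 73.9°.

73.9°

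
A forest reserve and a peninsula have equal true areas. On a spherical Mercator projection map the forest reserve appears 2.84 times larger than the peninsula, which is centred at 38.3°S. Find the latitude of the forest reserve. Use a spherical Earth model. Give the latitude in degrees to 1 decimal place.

Mercator areal scale is sec²φ, so apparent-area ratio = sec²φ₁ / sec²φ₂ = cos²φ₂ / cos²φ₁.
cos²φ₂ / cos²φ₁ = 2.84  ⇒  cos φ₁ = cos 38.3° / √2.84 = 0.7848/1.685 = 0.4657.
φ₁ = arccos(0.4657) ≈ 62.2°.

62.2°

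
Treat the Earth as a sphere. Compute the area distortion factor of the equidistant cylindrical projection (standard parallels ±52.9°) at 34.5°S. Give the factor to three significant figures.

0.732

In the equirectangular projection with standard parallel φ₀ = 52.9° (x = Rλ cos φ₀, y = Rφ), meridians are true-scale (h = 1) and the parallel scale is k = cos φ₀ / cos φ.
Areal scale = h·k = 1 × cos φ₀ / cos φ; at 34.5°, h = 1.000, k = 0.7319, so h·k = 0.7319.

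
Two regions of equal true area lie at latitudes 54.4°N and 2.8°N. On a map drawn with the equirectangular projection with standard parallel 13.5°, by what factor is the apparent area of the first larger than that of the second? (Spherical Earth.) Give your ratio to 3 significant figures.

In the equirectangular projection with standard parallel φ₀ = 13.5° (x = Rλ cos φ₀, y = Rφ), meridians are true-scale (h = 1) and the parallel scale is k = cos φ₀ / cos φ.
Areal scale at 54.4°: h·k = 1.000 × 1.670 = 1.670.
Areal scale at 2.8°: h·k = 1.000 × 0.9735 = 0.9735.
Ratio = 1.670/0.9735 ≈ 1.72.

1.72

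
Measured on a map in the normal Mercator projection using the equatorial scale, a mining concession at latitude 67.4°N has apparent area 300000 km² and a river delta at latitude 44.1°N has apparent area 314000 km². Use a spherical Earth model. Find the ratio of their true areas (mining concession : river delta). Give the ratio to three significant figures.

0.274

Since Mercator area scale is 1/cos²φ, the true area equals the apparent area multiplied by cos²φ.
True area of mining concession: 300000 × cos²(67.4°) = 300000 × 0.1477 = 44300 km².
True area of river delta: 314000 × cos²(44.1°) = 314000 × 0.5157 = 161900 km².
Ratio = 44300 / 161900 ≈ 0.274.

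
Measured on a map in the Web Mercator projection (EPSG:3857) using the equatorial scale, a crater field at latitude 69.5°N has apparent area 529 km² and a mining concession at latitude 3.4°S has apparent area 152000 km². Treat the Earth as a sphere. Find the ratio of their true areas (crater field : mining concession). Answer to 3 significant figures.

Mercator's areal exaggeration is sec²φ; hence true area = (apparent area) · cos²φ.
True area of crater field: 529 × cos²(69.5°) = 529 × 0.1226 = 64.88 km².
True area of mining concession: 152000 × cos²(3.4°) = 152000 × 0.9965 = 151500 km².
Ratio = 64.88 / 151500 ≈ 0.000428.

0.000428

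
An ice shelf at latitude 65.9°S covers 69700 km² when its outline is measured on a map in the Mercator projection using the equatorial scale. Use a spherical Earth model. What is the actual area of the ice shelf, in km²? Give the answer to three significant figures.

11600 km²

The Mercator projection is conformal; its linear scale factor is the same in every direction and equals sec φ = 1/cos φ.
Areal scale = k² = sec²φ = 1/cos²(65.9°) = 1/0.4083² = 5.998.
True area = apparent / (areal scale) = 69700 / 5.998 ≈ 11600 km².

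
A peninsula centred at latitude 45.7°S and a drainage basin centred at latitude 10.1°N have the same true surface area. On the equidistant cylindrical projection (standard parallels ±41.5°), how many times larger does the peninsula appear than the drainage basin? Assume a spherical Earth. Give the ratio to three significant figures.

With standard parallel φ₀ = 41.5°, the equirectangular projection gives x = Rλ cos φ₀, y = Rφ, so h = 1 and k = cos 41.5° / cos φ.
Areal scale at 45.7°: h·k = 1.000 × 1.072 = 1.072.
Areal scale at 10.1°: h·k = 1.000 × 0.7607 = 0.7607.
Ratio = 1.072/0.7607 ≈ 1.41.

1.41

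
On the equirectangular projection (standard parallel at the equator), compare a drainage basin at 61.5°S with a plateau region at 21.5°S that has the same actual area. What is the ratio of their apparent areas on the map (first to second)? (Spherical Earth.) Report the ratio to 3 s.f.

1.95

Plate carrée maps x = Rλ, y = Rφ. The meridian scale is h = 1 and the parallel scale is k = 1/cos φ = sec φ.
Areal scale at 61.5°: h·k = 1.000 × 2.096 = 2.096.
Areal scale at 21.5°: h·k = 1.000 × 1.075 = 1.075.
Ratio = 2.096/1.075 ≈ 1.95.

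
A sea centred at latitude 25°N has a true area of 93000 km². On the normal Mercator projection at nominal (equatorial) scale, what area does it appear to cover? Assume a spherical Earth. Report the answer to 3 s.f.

113000 km²

The Mercator projection is conformal; its linear scale factor is the same in every direction and equals sec φ = 1/cos φ.
Areal scale = k² = sec²φ = 1/cos²(25°) = 1/0.9063² = 1.217.
Apparent area = 93000 × 1.217 ≈ 113000 km².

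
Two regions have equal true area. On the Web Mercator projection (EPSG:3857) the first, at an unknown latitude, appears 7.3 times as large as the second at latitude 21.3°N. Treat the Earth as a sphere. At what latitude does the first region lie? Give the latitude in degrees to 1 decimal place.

69.8°

Mercator areal scale is sec²φ, so apparent-area ratio = sec²φ₁ / sec²φ₂ = cos²φ₂ / cos²φ₁.
cos²φ₂ / cos²φ₁ = 7.3  ⇒  cos φ₁ = cos 21.3° / √7.3 = 0.9317/2.702 = 0.3448.
φ₁ = arccos(0.3448) ≈ 69.8°.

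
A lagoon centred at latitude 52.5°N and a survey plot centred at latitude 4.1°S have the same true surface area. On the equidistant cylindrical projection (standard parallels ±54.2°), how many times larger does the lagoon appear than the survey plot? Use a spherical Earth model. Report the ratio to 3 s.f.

1.64

With standard parallel φ₀ = 54.2°, the equirectangular projection gives x = Rλ cos φ₀, y = Rφ, so h = 1 and k = cos 54.2° / cos φ.
Areal scale at 52.5°: h·k = 1.000 × 0.9609 = 0.9609.
Areal scale at 4.1°: h·k = 1.000 × 0.5865 = 0.5865.
Ratio = 0.9609/0.5865 ≈ 1.64.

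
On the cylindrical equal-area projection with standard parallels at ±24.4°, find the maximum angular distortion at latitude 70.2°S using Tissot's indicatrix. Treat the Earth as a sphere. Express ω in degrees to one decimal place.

98.4°

Cylindrical equal-area (φ₀ = 24.4°): h = cos φ / cos 24.4° along meridians, k = cos 24.4° / cos φ along parallels; h·k = 1.
At 70.2°: h = 0.3720, k = 2.688; principal scales a = 2.688, b = 0.3720.
sin(ω/2) = (a − b)/(a + b) = 2.317/3.060 = 0.7569, so ω = 2 arcsin(0.7569) ≈ 98.4°.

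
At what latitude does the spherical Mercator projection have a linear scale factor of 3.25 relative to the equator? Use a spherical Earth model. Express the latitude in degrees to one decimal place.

Mercator scale is k = sec φ = 1/cos φ.
1/cos φ = 3.25  ⇒  cos φ = 0.3077  ⇒  φ = arccos(0.3077) ≈ 72.1°.

72.1°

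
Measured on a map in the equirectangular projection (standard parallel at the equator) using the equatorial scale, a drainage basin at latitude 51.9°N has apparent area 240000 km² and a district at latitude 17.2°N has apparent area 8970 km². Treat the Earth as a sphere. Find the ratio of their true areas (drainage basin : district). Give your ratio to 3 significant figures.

Plate carrée has h = 1 and k = sec φ, giving areal scale sec φ; true area = (apparent area) · cos φ.
True area of drainage basin: 240000 × cos(51.9°) = 240000 × 0.6170 = 148100 km².
True area of district: 8970 × cos(17.2°) = 8970 × 0.9553 = 8569 km².
Ratio = 148100 / 8569 ≈ 17.3.

17.3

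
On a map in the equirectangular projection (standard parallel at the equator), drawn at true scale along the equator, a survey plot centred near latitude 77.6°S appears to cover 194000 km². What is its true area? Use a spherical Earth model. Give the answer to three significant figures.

For the equirectangular projection with φ₀ = 0 (plate carrée), h = 1 along meridians and k = sec φ along parallels.
Areal scale = h·k = 1 × sec φ; at 77.6°, h = 1.000, k = 4.657, so h·k = 4.657.
True area = apparent / (areal scale) = 194000 / 4.657 ≈ 41700 km².

41700 km²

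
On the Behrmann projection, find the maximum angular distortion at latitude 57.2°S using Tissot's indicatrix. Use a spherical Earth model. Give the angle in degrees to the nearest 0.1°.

51.9°

The Behrmann projection is cylindrical equal-area with φ₀ = 30°. A cylindrical equal-area projection with standard parallel φ₀ has meridian scale h = cos φ / cos φ₀ and parallel scale k = cos φ₀ / cos φ (so areas are preserved, h·k = 1).
At 57.2°: h = 0.6255, k = 1.599; principal scales a = 1.599, b = 0.6255.
sin(ω/2) = (a − b)/(a + b) = 0.9732/2.224 = 0.4375, so ω = 2 arcsin(0.4375) ≈ 51.9°.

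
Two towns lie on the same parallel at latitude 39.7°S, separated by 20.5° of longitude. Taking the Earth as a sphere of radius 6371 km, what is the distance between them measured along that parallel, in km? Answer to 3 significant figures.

Arc length along a parallel = R cos φ · Δλ (with Δλ in radians).
= 6371 × cos 39.7° × (20.5° × π/180) = 6371 × 0.7694 × 0.3578 ≈ 1750 km.

1750 km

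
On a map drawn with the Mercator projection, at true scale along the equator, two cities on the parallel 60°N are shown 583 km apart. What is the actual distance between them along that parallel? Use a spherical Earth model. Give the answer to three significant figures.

292 km

The Mercator projection is conformal; its linear scale factor is the same in every direction and equals sec φ = 1/cos φ.
Along the parallel at 60°, map distances are exaggerated by k = sec 60° = 2.000.
True distance = 583 / 2.000 = 583 × cos 60° ≈ 292 km.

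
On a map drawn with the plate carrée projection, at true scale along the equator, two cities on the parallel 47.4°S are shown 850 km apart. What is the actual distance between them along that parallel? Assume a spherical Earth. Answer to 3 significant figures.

575 km

For the equirectangular projection with φ₀ = 0 (plate carrée), h = 1 along meridians and k = sec φ along parallels.
Along the parallel at 47.4°, map distances are exaggerated by k = sec 47.4° = 1.477.
True distance = 850 / 1.477 = 850 × cos 47.4° ≈ 575 km.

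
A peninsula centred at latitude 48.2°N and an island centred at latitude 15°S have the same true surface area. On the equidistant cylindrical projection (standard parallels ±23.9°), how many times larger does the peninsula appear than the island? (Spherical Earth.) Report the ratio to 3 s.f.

The equidistant cylindrical projection with φ₀ = 23.9° has h = 1 (meridians true) and k = cos φ₀ / cos φ along parallels.
Areal scale at 48.2°: h·k = 1.000 × 1.372 = 1.372.
Areal scale at 15°: h·k = 1.000 × 0.9465 = 0.9465.
Ratio = 1.372/0.9465 ≈ 1.45.

1.45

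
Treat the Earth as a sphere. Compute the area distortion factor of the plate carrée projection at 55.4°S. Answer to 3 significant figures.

In the plate carrée (x = Rλ, y = Rφ), meridians are true-scale (h = 1) and parallels are stretched by k = sec φ.
Areal scale = h·k = 1 × sec φ; at 55.4°, h = 1.000, k = 1.761, so h·k = 1.761.

1.76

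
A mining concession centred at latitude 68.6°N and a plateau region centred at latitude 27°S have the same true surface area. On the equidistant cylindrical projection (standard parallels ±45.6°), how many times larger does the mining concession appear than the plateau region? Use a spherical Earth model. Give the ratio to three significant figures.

2.44

The equidistant cylindrical projection with φ₀ = 45.6° has h = 1 (meridians true) and k = cos φ₀ / cos φ along parallels.
Areal scale at 68.6°: h·k = 1.000 × 1.918 = 1.918.
Areal scale at 27°: h·k = 1.000 × 0.7853 = 0.7853.
Ratio = 1.918/0.7853 ≈ 2.44.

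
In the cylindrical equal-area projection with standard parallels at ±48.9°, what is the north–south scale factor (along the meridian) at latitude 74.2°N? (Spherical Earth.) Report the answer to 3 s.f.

0.414

For cylindrical equal-area with standard parallel φ₀, h = cos φ / cos φ₀ and k = cos φ₀ / cos φ, so h·k = 1.
h = cos 74.2° / cos 48.9° = 0.2723/0.6574 = 0.4142.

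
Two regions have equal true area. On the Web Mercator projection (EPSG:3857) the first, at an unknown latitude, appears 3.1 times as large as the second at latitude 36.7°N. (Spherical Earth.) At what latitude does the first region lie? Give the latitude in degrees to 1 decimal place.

For equal true areas on Mercator, apparent areas scale as sec²φ, so the ratio is cos²φ₂ / cos²φ₁.
cos²φ₂ / cos²φ₁ = 3.1  ⇒  cos φ₁ = cos 36.7° / √3.1 = 0.8018/1.761 = 0.4554.
φ₁ = arccos(0.4554) ≈ 62.9°.

62.9°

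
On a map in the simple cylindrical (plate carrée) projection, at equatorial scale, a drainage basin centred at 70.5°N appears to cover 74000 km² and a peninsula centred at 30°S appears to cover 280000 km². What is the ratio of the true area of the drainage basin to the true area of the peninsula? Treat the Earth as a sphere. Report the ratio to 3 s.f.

0.102

Plate carrée has h = 1 and k = sec φ, giving areal scale sec φ; true area = (apparent area) · cos φ.
True area of drainage basin: 74000 × cos(70.5°) = 74000 × 0.3338 = 24700 km².
True area of peninsula: 280000 × cos(30°) = 280000 × 0.8660 = 242500 km².
Ratio = 24700 / 242500 ≈ 0.102.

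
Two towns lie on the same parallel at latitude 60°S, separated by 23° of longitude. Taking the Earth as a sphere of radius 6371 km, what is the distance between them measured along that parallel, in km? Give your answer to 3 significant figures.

1280 km

Arc length along a parallel = R cos φ · Δλ (with Δλ in radians).
= 6371 × cos 60° × (23° × π/180) = 6371 × 0.5000 × 0.4014 ≈ 1280 km.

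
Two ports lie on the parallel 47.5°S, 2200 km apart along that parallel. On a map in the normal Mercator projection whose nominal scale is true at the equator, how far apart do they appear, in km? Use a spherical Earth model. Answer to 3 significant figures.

The Mercator projection is conformal; its linear scale factor is the same in every direction and equals sec φ = 1/cos φ.
Along the parallel, k = sec 47.5° = 1/0.6756 = 1.480.
Map distance = 2200 × 1.480 ≈ 3260 km.

3260 km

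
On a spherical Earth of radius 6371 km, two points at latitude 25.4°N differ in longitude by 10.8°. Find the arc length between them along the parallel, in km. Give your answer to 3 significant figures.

1080 km

Arc length along a parallel = R cos φ · Δλ (with Δλ in radians).
= 6371 × cos 25.4° × (10.8° × π/180) = 6371 × 0.9033 × 0.1885 ≈ 1080 km.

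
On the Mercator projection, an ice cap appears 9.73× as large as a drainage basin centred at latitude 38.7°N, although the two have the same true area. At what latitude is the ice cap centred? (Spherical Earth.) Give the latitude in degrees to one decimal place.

Mercator areal scale is sec²φ, so apparent-area ratio = sec²φ₁ / sec²φ₂ = cos²φ₂ / cos²φ₁.
cos²φ₂ / cos²φ₁ = 9.73  ⇒  cos φ₁ = cos 38.7° / √9.73 = 0.7804/3.119 = 0.2502.
φ₁ = arccos(0.2502) ≈ 75.5°.

75.5°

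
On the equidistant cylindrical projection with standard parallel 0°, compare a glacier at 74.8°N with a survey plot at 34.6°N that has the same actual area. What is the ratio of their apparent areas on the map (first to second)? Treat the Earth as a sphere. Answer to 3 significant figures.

3.14

For the equirectangular projection with φ₀ = 0 (plate carrée), h = 1 along meridians and k = sec φ along parallels.
Areal scale at 74.8°: h·k = 1.000 × 3.814 = 3.814.
Areal scale at 34.6°: h·k = 1.000 × 1.215 = 1.215.
Ratio = 3.814/1.215 ≈ 3.14.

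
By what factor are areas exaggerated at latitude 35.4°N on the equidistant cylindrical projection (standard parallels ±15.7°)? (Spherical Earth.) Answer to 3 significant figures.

1.18

In the equirectangular projection with standard parallel φ₀ = 15.7° (x = Rλ cos φ₀, y = Rφ), meridians are true-scale (h = 1) and the parallel scale is k = cos φ₀ / cos φ.
Areal scale = h·k = 1 × cos φ₀ / cos φ; at 35.4°, h = 1.000, k = 1.181, so h·k = 1.181.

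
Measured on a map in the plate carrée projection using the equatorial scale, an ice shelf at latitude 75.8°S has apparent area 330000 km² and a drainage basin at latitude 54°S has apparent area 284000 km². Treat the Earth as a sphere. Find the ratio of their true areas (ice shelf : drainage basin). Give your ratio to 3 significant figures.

On the plate carrée, areal scale = h·k = 1 × sec φ, so true area = apparent × cos φ.
True area of ice shelf: 330000 × cos(75.8°) = 330000 × 0.2453 = 80950 km².
True area of drainage basin: 284000 × cos(54°) = 284000 × 0.5878 = 166900 km².
Ratio = 80950 / 166900 ≈ 0.485.

0.485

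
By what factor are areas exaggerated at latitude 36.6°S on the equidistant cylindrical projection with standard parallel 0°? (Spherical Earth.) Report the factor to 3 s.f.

In the plate carrée (x = Rλ, y = Rφ), meridians are true-scale (h = 1) and parallels are stretched by k = sec φ.
Areal scale = h·k = 1 × sec φ; at 36.6°, h = 1.000, k = 1.246, so h·k = 1.246.

1.25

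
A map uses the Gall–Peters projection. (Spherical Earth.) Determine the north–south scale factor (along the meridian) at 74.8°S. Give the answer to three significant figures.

0.371

Gall–Peters is a cylindrical equal-area projection with standard parallels at ±45°. For cylindrical equal-area with standard parallel φ₀, h = cos φ / cos φ₀ and k = cos φ₀ / cos φ, so h·k = 1.
h = cos 74.8° / cos 45° = 0.2622/0.7071 = 0.3708.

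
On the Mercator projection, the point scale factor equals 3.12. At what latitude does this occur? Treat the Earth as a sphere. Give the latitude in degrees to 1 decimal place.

71.3°

Mercator scale is k = sec φ = 1/cos φ.
1/cos φ = 3.12  ⇒  cos φ = 0.3205  ⇒  φ = arccos(0.3205) ≈ 71.3°.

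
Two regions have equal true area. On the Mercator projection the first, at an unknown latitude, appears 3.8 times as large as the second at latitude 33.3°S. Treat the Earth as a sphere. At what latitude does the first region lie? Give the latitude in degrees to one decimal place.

64.6°

Mercator areal scale is sec²φ, so apparent-area ratio = sec²φ₁ / sec²φ₂ = cos²φ₂ / cos²φ₁.
cos²φ₂ / cos²φ₁ = 3.8  ⇒  cos φ₁ = cos 33.3° / √3.8 = 0.8358/1.949 = 0.4288.
φ₁ = arccos(0.4288) ≈ 64.6°.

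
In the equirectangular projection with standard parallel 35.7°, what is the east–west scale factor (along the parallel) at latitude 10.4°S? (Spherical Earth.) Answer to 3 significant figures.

In the equirectangular projection with standard parallel φ₀ = 35.7° (x = Rλ cos φ₀, y = Rφ), meridians are true-scale (h = 1) and the parallel scale is k = cos φ₀ / cos φ.
k = cos 35.7° / cos 10.4° = 0.8121/0.9836 = 0.8256.

0.826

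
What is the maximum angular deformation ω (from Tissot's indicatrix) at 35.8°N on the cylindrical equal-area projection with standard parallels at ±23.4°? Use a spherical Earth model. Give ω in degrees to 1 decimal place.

14.1°

For cylindrical equal-area with standard parallel φ₀, h = cos φ / cos φ₀ and k = cos φ₀ / cos φ, so h·k = 1.
At 35.8°: h = 0.8837, k = 1.132; principal scales a = 1.132, b = 0.8837.
sin(ω/2) = (a − b)/(a + b) = 0.2478/2.015 = 0.1230, so ω = 2 arcsin(0.1230) ≈ 14.1°.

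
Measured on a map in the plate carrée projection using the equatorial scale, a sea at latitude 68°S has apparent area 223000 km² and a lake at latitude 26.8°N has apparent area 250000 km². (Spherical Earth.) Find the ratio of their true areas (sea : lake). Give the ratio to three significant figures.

0.374

Plate carrée has h = 1 and k = sec φ, giving areal scale sec φ; true area = (apparent area) · cos φ.
True area of sea: 223000 × cos(68°) = 223000 × 0.3746 = 83540 km².
True area of lake: 250000 × cos(26.8°) = 250000 × 0.8926 = 223100 km².
Ratio = 83540 / 223100 ≈ 0.374.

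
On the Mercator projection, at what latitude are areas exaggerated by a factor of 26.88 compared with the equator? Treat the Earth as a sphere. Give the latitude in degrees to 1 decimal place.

78.9°

Mercator areal scale is sec²φ.
sec²φ = 26.88  ⇒  cos²φ = 0.03720  ⇒  cos φ = 0.1929.
φ = arccos(0.1929) ≈ 78.9°.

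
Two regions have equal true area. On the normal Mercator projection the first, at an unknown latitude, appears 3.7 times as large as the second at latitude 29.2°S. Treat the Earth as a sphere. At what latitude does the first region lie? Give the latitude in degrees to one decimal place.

63.0°

On Mercator, (apparent₁)/(apparent₂) = sec²φ₁ / sec²φ₂ when true areas are equal.
cos²φ₂ / cos²φ₁ = 3.7  ⇒  cos φ₁ = cos 29.2° / √3.7 = 0.8729/1.924 = 0.4538.
φ₁ = arccos(0.4538) ≈ 63.0°.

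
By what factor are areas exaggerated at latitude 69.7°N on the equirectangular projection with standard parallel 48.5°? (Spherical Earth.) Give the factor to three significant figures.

The equidistant cylindrical projection with φ₀ = 48.5° has h = 1 (meridians true) and k = cos φ₀ / cos φ along parallels.
Areal scale = h·k = 1 × cos φ₀ / cos φ; at 69.7°, h = 1.000, k = 1.910, so h·k = 1.910.

1.91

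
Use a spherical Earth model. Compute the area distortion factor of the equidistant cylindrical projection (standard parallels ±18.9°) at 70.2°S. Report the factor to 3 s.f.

In the equirectangular projection with standard parallel φ₀ = 18.9° (x = Rλ cos φ₀, y = Rφ), meridians are true-scale (h = 1) and the parallel scale is k = cos φ₀ / cos φ.
Areal scale = h·k = 1 × cos φ₀ / cos φ; at 70.2°, h = 1.000, k = 2.793, so h·k = 2.793.

2.79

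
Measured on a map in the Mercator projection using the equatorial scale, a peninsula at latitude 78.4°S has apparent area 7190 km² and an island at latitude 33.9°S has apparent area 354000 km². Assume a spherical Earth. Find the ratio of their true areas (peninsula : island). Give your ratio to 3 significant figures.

Since Mercator area scale is 1/cos²φ, the true area equals the apparent area multiplied by cos²φ.
True area of peninsula: 7190 × cos²(78.4°) = 7190 × 0.04043 = 290.7 km².
True area of island: 354000 × cos²(33.9°) = 354000 × 0.6889 = 243900 km².
Ratio = 290.7 / 243900 ≈ 0.00119.

0.00119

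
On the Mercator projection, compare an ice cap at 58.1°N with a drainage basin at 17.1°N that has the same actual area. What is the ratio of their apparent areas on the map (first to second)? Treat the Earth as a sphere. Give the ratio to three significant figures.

Mercator areal scale is sec²φ.
At 58.1°: sec²(58.1°) = 1/0.5284² = 3.581.
At 17.1°: sec²(17.1°) = 1/0.9558² = 1.095.
Ratio = 3.581/1.095 = cos²(17.1°)/cos²(58.1°) ≈ 3.27.

3.27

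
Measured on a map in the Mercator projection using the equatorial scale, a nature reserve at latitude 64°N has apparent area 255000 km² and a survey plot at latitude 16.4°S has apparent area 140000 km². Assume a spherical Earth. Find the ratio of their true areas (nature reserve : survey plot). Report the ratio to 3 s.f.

On Mercator the areal scale is sec²φ, so true area = apparent × cos²φ.
True area of nature reserve: 255000 × cos²(64°) = 255000 × 0.1922 = 49000 km².
True area of survey plot: 140000 × cos²(16.4°) = 140000 × 0.9203 = 128800 km².
Ratio = 49000 / 128800 ≈ 0.380.

0.380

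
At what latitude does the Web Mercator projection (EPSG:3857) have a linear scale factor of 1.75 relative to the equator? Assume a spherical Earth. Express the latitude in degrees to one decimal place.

55.2°

Mercator scale is k = sec φ = 1/cos φ.
1/cos φ = 1.75  ⇒  cos φ = 0.5714  ⇒  φ = arccos(0.5714) ≈ 55.2°.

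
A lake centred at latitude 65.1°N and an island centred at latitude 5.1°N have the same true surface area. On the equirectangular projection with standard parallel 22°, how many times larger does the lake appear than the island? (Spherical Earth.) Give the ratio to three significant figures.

2.37

With standard parallel φ₀ = 22°, the equirectangular projection gives x = Rλ cos φ₀, y = Rφ, so h = 1 and k = cos 22° / cos φ.
Areal scale at 65.1°: h·k = 1.000 × 2.202 = 2.202.
Areal scale at 5.1°: h·k = 1.000 × 0.9309 = 0.9309.
Ratio = 2.202/0.9309 ≈ 2.37.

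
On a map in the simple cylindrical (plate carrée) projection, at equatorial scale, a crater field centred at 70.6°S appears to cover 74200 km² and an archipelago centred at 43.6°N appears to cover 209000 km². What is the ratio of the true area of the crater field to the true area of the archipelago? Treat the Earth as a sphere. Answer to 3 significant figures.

On the plate carrée, areal scale = h·k = 1 × sec φ, so true area = apparent × cos φ.
True area of crater field: 74200 × cos(70.6°) = 74200 × 0.3322 = 24650 km².
True area of archipelago: 209000 × cos(43.6°) = 209000 × 0.7242 = 151400 km².
Ratio = 24650 / 151400 ≈ 0.163.

0.163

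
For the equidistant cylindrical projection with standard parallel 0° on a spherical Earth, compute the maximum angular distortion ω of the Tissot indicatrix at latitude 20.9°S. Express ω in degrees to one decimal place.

3.9°

Plate carrée maps x = Rλ, y = Rφ. The meridian scale is h = 1 and the parallel scale is k = 1/cos φ = sec φ.
At 20.9°: h = 1.000, k = 1.070; principal scales a = 1.070, b = 1.000.
sin(ω/2) = (a − b)/(a + b) = 0.07043/2.070 = 0.03402, so ω = 2 arcsin(0.03402) ≈ 3.9°.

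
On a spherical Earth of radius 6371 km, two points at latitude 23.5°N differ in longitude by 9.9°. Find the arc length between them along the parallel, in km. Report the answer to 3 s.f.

Arc length along a parallel = R cos φ · Δλ (with Δλ in radians).
= 6371 × cos 23.5° × (9.9° × π/180) = 6371 × 0.9171 × 0.1728 ≈ 1010 km.

1010 km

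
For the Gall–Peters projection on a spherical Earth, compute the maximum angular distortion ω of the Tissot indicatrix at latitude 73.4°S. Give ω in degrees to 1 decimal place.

The Gall–Peters projection is cylindrical equal-area with φ₀ = 45°. Cylindrical equal-area (φ₀ = 45°): h = cos φ / cos 45° along meridians, k = cos 45° / cos φ along parallels; h·k = 1.
At 73.4°: h = 0.4040, k = 2.475; principal scales a = 2.475, b = 0.4040.
sin(ω/2) = (a − b)/(a + b) = 2.071/2.879 = 0.7193, so ω = 2 arcsin(0.7193) ≈ 92.0°.

92.0°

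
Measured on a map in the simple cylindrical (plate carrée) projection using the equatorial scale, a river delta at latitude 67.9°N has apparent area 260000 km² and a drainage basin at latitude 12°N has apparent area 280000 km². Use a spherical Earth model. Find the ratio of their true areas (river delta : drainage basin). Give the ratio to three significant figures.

0.357

Plate carrée has h = 1 and k = sec φ, giving areal scale sec φ; true area = (apparent area) · cos φ.
True area of river delta: 260000 × cos(67.9°) = 260000 × 0.3762 = 97820 km².
True area of drainage basin: 280000 × cos(12°) = 280000 × 0.9781 = 273900 km².
Ratio = 97820 / 273900 ≈ 0.357.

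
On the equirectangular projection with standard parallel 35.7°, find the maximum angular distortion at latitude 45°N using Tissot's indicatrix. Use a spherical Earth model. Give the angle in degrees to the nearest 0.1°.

In the equirectangular projection with standard parallel φ₀ = 35.7° (x = Rλ cos φ₀, y = Rφ), meridians are true-scale (h = 1) and the parallel scale is k = cos φ₀ / cos φ.
At 45°: h = 1.000, k = 1.148; principal scales a = 1.148, b = 1.000.
sin(ω/2) = (a − b)/(a + b) = 0.1485/2.148 = 0.06910, so ω = 2 arcsin(0.06910) ≈ 7.9°.

7.9°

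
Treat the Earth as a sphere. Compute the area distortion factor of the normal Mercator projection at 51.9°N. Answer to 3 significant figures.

2.63

For Mercator, h = k = sec φ (a conformal cylindrical projection has a single point scale, 1/cos φ).
Areal scale = k² = sec²φ = 1/cos²(51.9°) = 1/0.6170² = 2.627.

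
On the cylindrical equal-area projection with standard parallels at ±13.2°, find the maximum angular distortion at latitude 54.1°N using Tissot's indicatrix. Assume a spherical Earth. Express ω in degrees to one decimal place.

55.8°

Cylindrical equal-area (φ₀ = 13.2°): h = cos φ / cos 13.2° along meridians, k = cos 13.2° / cos φ along parallels; h·k = 1.
At 54.1°: h = 0.6023, k = 1.660; principal scales a = 1.660, b = 0.6023.
sin(ω/2) = (a − b)/(a + b) = 1.058/2.263 = 0.4676, so ω = 2 arcsin(0.4676) ≈ 55.8°.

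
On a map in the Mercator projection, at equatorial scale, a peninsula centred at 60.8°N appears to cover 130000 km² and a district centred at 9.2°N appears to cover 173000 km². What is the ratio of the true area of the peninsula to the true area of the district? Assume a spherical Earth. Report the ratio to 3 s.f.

Since Mercator area scale is 1/cos²φ, the true area equals the apparent area multiplied by cos²φ.
True area of peninsula: 130000 × cos²(60.8°) = 130000 × 0.2380 = 30940 km².
True area of district: 173000 × cos²(9.2°) = 173000 × 0.9744 = 168600 km².
Ratio = 30940 / 168600 ≈ 0.184.

0.184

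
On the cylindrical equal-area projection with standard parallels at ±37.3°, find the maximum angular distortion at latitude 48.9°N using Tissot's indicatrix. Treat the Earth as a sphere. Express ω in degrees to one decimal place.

21.7°

Cylindrical equal-area (φ₀ = 37.3°): h = cos φ / cos 37.3° along meridians, k = cos 37.3° / cos φ along parallels; h·k = 1.
At 48.9°: h = 0.8264, k = 1.210; principal scales a = 1.210, b = 0.8264.
sin(ω/2) = (a − b)/(a + b) = 0.3837/2.036 = 0.1884, so ω = 2 arcsin(0.1884) ≈ 21.7°.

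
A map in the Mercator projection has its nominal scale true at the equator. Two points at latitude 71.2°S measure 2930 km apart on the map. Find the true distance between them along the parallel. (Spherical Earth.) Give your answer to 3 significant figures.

Mercator is conformal, so the point scale is isotropic: h = k = sec φ = 1/cos φ.
Along the parallel at 71.2°, map distances are exaggerated by k = sec 71.2° = 3.103.
True distance = 2930 / 3.103 = 2930 × cos 71.2° ≈ 944 km.

944 km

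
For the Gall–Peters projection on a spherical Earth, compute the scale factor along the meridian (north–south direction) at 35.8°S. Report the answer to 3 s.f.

1.15

Gall–Peters is a cylindrical equal-area projection with standard parallels at ±45°. A cylindrical equal-area projection with standard parallel φ₀ has meridian scale h = cos φ / cos φ₀ and parallel scale k = cos φ₀ / cos φ (so areas are preserved, h·k = 1).
h = cos 35.8° / cos 45° = 0.8111/0.7071 = 1.147.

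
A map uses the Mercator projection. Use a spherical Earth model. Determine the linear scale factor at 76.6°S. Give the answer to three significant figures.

Mercator is conformal, so the point scale is isotropic: h = k = sec φ = 1/cos φ.
k = 1/cos 76.6° = 1/0.2317 = 4.315.

4.32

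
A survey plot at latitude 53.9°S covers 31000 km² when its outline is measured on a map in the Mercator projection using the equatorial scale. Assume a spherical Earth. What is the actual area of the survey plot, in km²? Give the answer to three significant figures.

10800 km²

Mercator is conformal, so the point scale is isotropic: h = k = sec φ = 1/cos φ.
Areal scale = k² = sec²φ = 1/cos²(53.9°) = 1/0.5892² = 2.881.
True area = apparent / (areal scale) = 31000 / 2.881 ≈ 10800 km².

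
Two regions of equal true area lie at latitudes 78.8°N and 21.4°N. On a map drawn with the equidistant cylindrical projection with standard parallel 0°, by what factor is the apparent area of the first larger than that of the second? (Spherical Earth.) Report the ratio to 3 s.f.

4.79

Plate carrée maps x = Rλ, y = Rφ. The meridian scale is h = 1 and the parallel scale is k = 1/cos φ = sec φ.
Areal scale at 78.8°: h·k = 1.000 × 5.148 = 5.148.
Areal scale at 21.4°: h·k = 1.000 × 1.074 = 1.074.
Ratio = 5.148/1.074 ≈ 4.79.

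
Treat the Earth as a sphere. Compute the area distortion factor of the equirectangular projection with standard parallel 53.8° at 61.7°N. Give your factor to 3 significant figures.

1.25

The equidistant cylindrical projection with φ₀ = 53.8° has h = 1 (meridians true) and k = cos φ₀ / cos φ along parallels.
Areal scale = h·k = 1 × cos φ₀ / cos φ; at 61.7°, h = 1.000, k = 1.246, so h·k = 1.246.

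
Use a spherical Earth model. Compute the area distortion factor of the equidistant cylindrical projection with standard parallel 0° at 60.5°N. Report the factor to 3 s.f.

2.03

For the equirectangular projection with φ₀ = 0 (plate carrée), h = 1 along meridians and k = sec φ along parallels.
Areal scale = h·k = 1 × sec φ; at 60.5°, h = 1.000, k = 2.031, so h·k = 2.031.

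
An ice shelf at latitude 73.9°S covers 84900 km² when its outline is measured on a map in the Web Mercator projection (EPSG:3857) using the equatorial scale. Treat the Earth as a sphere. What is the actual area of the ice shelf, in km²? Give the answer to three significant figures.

For Mercator, h = k = sec φ (a conformal cylindrical projection has a single point scale, 1/cos φ).
Areal scale = k² = sec²φ = 1/cos²(73.9°) = 1/0.2773² = 13.00.
True area = apparent / (areal scale) = 84900 / 13.00 ≈ 6530 km².

6530 km²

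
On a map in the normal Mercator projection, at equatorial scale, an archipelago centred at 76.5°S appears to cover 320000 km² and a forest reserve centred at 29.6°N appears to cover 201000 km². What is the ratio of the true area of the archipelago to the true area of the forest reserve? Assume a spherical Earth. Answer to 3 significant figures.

0.115

Mercator's areal exaggeration is sec²φ; hence true area = (apparent area) · cos²φ.
True area of archipelago: 320000 × cos²(76.5°) = 320000 × 0.05450 = 17440 km².
True area of forest reserve: 201000 × cos²(29.6°) = 201000 × 0.7560 = 152000 km².
Ratio = 17440 / 152000 ≈ 0.115.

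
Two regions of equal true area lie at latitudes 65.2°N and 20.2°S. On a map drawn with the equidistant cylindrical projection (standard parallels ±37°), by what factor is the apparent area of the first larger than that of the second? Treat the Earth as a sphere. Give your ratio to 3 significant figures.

The equidistant cylindrical projection with φ₀ = 37° has h = 1 (meridians true) and k = cos φ₀ / cos φ along parallels.
Areal scale at 65.2°: h·k = 1.000 × 1.904 = 1.904.
Areal scale at 20.2°: h·k = 1.000 × 0.8510 = 0.8510.
Ratio = 1.904/0.8510 ≈ 2.24.

2.24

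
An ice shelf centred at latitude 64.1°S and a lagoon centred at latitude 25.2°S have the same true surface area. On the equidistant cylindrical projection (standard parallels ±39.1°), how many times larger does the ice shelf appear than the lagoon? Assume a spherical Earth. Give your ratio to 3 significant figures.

2.07

With standard parallel φ₀ = 39.1°, the equirectangular projection gives x = Rλ cos φ₀, y = Rφ, so h = 1 and k = cos 39.1° / cos φ.
Areal scale at 64.1°: h·k = 1.000 × 1.777 = 1.777.
Areal scale at 25.2°: h·k = 1.000 × 0.8577 = 0.8577.
Ratio = 1.777/0.8577 ≈ 2.07.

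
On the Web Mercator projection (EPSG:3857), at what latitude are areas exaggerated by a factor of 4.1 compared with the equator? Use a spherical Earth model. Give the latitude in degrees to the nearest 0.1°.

60.4°

Mercator areal scale is sec²φ.
sec²φ = 4.1  ⇒  cos²φ = 0.2439  ⇒  cos φ = 0.4939.
φ = arccos(0.4939) ≈ 60.4°.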